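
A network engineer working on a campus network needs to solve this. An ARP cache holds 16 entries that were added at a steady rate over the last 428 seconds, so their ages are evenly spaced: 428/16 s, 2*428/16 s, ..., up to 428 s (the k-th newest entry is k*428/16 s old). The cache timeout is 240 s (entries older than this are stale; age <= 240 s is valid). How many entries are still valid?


Ages are k * 428/16 s for k = 1..16 (spacing = 26.7500 s).
Entry k is valid iff k * 428/16 <= 240 iff k <= 16 * 240 / 428 = 8.9720
n_valid = floor(8.9720) = 8
(n_stale = 16 - 8 = 8)

8


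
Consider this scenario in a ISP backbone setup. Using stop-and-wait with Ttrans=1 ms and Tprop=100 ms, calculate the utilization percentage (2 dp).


Given: Ttrans = 1 ms, Tprop = 100 ms
RTT = 2 * Tprop = 2 * 100 = 200 ms
U = Ttrans / (Ttrans + RTT)
U = 1 / (1 + 200)
U = 1 / 201 = 0.004975
U% = 0.50%

0.50


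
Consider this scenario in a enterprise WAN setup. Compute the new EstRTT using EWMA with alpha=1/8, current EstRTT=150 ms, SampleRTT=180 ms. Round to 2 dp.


Given: EstRTT = 150 ms, SampleRTT = 180 ms, alpha = 1/8
New EstRTT = (1 - alpha) * EstRTT + alpha * SampleRTT
(7/8) * 150 = 131.25
(1/8) * 180 = 22.5
New EstRTT = 131.25 + 22.5 = 153.75 ms -> 153.75 ms (2 dp)

153.75


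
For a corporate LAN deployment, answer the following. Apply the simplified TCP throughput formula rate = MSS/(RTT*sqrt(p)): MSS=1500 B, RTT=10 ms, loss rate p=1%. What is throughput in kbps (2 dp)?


Given: MSS = 1500 bytes, RTT = 10 ms, loss = 1%
RTT in seconds = 10 / 1000 = 0.01
Loss rate = 1% = 0.01
sqrt(loss) = sqrt(0.01) = 0.1
Throughput (bytes/s) = 1500 / (0.01 * 0.1) = 1500000.0000
Throughput (kbps) = 1500000.0000 * 8 / 1000 = 12000.000000 -> 12000.00 kbps (2 dp)

12000.00


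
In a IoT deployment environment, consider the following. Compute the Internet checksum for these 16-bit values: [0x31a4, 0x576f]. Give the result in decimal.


Given words: [0x31a4, 0x576f]
Step 1: Sum all words
Raw sum = 12708 + 22383 = 35091
One's complement = ~35091 & 0xFFFF = 30444

30444


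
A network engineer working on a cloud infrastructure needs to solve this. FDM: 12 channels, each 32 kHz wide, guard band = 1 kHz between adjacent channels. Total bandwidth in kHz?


Given: 12 channels, 32 kHz each, guard = 1 kHz
Channel bandwidth = 12 * 32 = 384 kHz
Guard bands = 11 gaps * 1 kHz = 11 kHz
Total = 384 + 11 = 395 kHz

395


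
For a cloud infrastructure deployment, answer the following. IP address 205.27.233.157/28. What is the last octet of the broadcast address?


Given: IP = 205.27.233.157, prefix = /28
Host bits = 32 - 28 = 4
Network last octet = 157 AND mask = 144
Host part size = 2^4 - 1 = 15
Broadcast last octet = 144 OR 15 = 159

159


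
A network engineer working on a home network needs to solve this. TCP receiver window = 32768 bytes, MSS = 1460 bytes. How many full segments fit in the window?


Given: RWND = 32768 bytes, MSS = 1460 bytes
Full segments = floor(RWND / MSS)
Full segments = floor(32768 / 1460)
Full segments = floor(22.4438) = 22

22


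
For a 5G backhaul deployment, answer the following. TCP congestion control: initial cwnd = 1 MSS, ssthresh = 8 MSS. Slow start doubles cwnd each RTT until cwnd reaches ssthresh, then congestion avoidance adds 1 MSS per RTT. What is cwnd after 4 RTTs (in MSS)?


RTT 0: cwnd = 1 MSS (initial)
RTT 1: cwnd = 2 MSS (slow start, doubled)
RTT 2: cwnd = 4 MSS (slow start, doubled)
RTT 3: cwnd = 8 MSS (slow start, doubled)
RTT 4: cwnd = 9 MSS (congestion avoidance, +1)

9


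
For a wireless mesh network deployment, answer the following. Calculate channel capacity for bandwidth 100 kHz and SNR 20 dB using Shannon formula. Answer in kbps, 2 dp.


Given: B = 100 kHz, SNR = 20 dB
SNR linear = 10^(20/10) = 100
1 + SNR = 101
log2(101) = 6.6582114828
C = 100 * 1000 * 6.6582114828 = 665821.1483 bps
C = 665.821148 kbps -> 665.82 kbps (2 dp)

665.82


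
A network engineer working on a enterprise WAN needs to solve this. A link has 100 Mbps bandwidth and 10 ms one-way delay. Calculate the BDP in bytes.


Given: bandwidth = 100 Mbps, delay = 10 ms
BDP in bits = 100 * 10^6 * 10 / 1000
BDP in bits = 1000000
BDP in bytes = 1000000 / 8 = 125000

125000


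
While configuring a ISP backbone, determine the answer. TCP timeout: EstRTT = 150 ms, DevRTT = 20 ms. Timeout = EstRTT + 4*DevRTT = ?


Given: EstRTT = 150 ms, DevRTT = 20 ms
Timeout = EstRTT + 4 * DevRTT
4 * DevRTT = 4 * 20 = 80
Timeout = 150 + 80 = 230 ms

230


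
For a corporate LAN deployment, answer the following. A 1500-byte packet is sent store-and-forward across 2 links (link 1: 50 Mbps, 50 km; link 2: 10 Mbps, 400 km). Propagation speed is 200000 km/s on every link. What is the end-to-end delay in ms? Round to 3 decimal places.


Packet = 1500 bytes = 12000 bits. Store-and-forward: sum (t_trans + t_prop) per link.
Link 1: t_trans = 12000/(50*10^6) s = 0.2400 ms; t_prop = 50/200000 s = 0.2500 ms; subtotal = 0.4900 ms
Link 2: t_trans = 12000/(10*10^6) s = 1.2000 ms; t_prop = 400/200000 s = 2.0000 ms; subtotal = 3.2000 ms
End-to-end = 0.4900 + 3.2000 = 3.6900 ms -> 3.690 ms (3 dp)

3.690


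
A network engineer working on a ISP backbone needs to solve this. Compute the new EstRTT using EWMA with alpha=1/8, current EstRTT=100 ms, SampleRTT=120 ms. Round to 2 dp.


Given: EstRTT = 100 ms, SampleRTT = 120 ms, alpha = 1/8
New EstRTT = (1 - alpha) * EstRTT + alpha * SampleRTT
(7/8) * 100 = 87.5
(1/8) * 120 = 15
New EstRTT = 87.5 + 15 = 102.5 ms -> 102.50 ms (2 dp)

102.50


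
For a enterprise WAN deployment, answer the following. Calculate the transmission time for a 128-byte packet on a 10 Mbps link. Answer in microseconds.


Given: packet = 128 bytes, bandwidth = 10 Mbps
Packet in bits = 128 * 8 = 1024 bits
Bandwidth = 10 * 10^6 = 10000000 bps
Time = 1024 / 10000000 seconds
Time in us = 1024 * 10^6 / 10000000 = 102.4

102.4


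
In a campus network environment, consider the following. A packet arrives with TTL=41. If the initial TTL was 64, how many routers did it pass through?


Given: initial TTL = 64, received TTL = 41
Hops = initial TTL - received TTL
Hops = 64 - 41 = 23

23


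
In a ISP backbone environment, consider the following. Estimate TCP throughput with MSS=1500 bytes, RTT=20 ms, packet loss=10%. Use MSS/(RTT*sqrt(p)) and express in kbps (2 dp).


Given: MSS = 1500 bytes, RTT = 20 ms, loss = 10%
RTT in seconds = 20 / 1000 = 0.02
Loss rate = 10% = 0.1
sqrt(loss) = sqrt(0.1) = 0.316227766017
Throughput (bytes/s) = 1500 / (0.02 * 0.316227766017) = 237170.8245
Throughput (kbps) = 237170.8245 * 8 / 1000 = 1897.366596 -> 1897.37 kbps (2 dp)

1897.37


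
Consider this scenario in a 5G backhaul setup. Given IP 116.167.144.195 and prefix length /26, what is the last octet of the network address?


Given: IP = 116.167.144.195, prefix = /26
Subnet mask = 255.255.255.192
Last octet of IP: 195
Last octet of mask: 192
Network last octet = 195 AND 192 = 192

192


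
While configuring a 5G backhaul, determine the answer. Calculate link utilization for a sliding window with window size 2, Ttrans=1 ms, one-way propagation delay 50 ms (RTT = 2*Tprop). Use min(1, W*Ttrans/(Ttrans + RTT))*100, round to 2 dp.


Given: W = 2, Ttrans = 1 ms, RTT = 100 ms (= 2 * Tprop, Tprop = 50 ms)
Cycle time = Ttrans + RTT = 1 + 100 = 101 ms (first packet sent until its ACK returns)
W * Ttrans = 2 * 1 = 2 ms of sending per cycle
W * Ttrans / (Ttrans + RTT) = 2 / 101 = 0.019802
U = min(1, 0.019802) = 0.019802
U% = 1.98%

1.98


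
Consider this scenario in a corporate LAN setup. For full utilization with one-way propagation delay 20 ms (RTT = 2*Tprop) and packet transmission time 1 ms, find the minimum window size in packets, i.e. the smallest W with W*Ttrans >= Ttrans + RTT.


Given: Ttrans = 1 ms, RTT = 40 ms (= 2 * Tprop, Tprop = 20 ms)
Time until first ACK returns = Ttrans + RTT = 1 + 40 = 41 ms
Need W * Ttrans >= Ttrans + RTT  ->  W >= (Ttrans + RTT) / Ttrans
(Ttrans + RTT) / Ttrans = 41 / 1 = 41
W_min = ceil(41) = 41

41


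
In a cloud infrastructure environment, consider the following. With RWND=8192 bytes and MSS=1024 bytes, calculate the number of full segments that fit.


Given: RWND = 8192 bytes, MSS = 1024 bytes
Full segments = floor(RWND / MSS)
Full segments = floor(8192 / 1024)
Full segments = floor(8.0) = 8

8


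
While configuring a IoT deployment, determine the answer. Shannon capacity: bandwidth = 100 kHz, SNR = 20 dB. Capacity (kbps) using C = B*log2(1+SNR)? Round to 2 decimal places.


Given: B = 100 kHz, SNR = 20 dB
SNR linear = 10^(20/10) = 100
1 + SNR = 101
log2(101) = 6.6582114828
C = 100 * 1000 * 6.6582114828 = 665821.1483 bps
C = 665.821148 kbps -> 665.82 kbps (2 dp)

665.82


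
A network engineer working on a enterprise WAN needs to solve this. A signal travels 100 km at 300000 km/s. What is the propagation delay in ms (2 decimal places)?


Given: distance = 100 km, speed = 300000 km/s
Delay = distance / speed = 100 / 300000 seconds
Delay in ms = 100 * 1000 / 300000
Delay = 0.3333 ms
Rounded to 2 dp = 0.33 ms

0.33


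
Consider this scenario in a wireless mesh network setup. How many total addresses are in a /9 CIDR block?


Given: CIDR prefix /9
Host bits = 32 - 9 = 23
Total addresses = 2^23 = 8388608

8388608


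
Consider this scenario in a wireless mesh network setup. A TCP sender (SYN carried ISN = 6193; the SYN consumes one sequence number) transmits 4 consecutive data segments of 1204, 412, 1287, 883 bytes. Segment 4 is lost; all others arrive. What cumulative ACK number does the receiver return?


SYN uses sequence number 6193; first data byte = ISN + 1 = 6194.
Segment 1: SEQ = 6194, len = 1204 B, covers [6194, 7397]
Segment 2: SEQ = 7398, len = 412 B, covers [7398, 7809]
Segment 3: SEQ = 7810, len = 1287 B, covers [7810, 9096]
Segment 4: SEQ = 9097, len = 883 B, covers [9097, 9979] [LOST]
In-order data received: bytes [6194, 9096] (segments 1..3).
Segment 4 missing -> gap begins at byte 9097.
Cumulative ACK = next expected in-order byte = 6194 + 1204 + 412 + 1287 = 9097

9097


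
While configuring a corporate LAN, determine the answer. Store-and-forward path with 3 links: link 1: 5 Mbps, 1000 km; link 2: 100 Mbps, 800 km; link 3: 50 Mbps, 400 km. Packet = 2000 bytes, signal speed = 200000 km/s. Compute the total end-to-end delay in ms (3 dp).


Packet = 2000 bytes = 16000 bits. Store-and-forward: sum (t_trans + t_prop) per link.
Link 1: t_trans = 16000/(5*10^6) s = 3.2000 ms; t_prop = 1000/200000 s = 5.0000 ms; subtotal = 8.2000 ms
Link 2: t_trans = 16000/(100*10^6) s = 0.1600 ms; t_prop = 800/200000 s = 4.0000 ms; subtotal = 4.1600 ms
Link 3: t_trans = 16000/(50*10^6) s = 0.3200 ms; t_prop = 400/200000 s = 2.0000 ms; subtotal = 2.3200 ms
End-to-end = 8.2000 + 4.1600 + 2.3200 = 14.6800 ms -> 14.680 ms (3 dp)

14.680


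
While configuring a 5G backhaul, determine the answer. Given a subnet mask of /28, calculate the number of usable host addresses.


Given: subnet mask /28
Host bits = 32 - 28 = 4
Total addresses = 2^4 = 16
Usable hosts = 16 - 2 (network + broadcast) = 14

14


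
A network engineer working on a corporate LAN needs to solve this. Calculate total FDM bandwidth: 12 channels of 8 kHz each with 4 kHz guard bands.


Given: 12 channels, 8 kHz each, guard = 4 kHz
Channel bandwidth = 12 * 8 = 96 kHz
Guard bands = 11 gaps * 4 kHz = 44 kHz
Total = 96 + 44 = 140 kHz

140


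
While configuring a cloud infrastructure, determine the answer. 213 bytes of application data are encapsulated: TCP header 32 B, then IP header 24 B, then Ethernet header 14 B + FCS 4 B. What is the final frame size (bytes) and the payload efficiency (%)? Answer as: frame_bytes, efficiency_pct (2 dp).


TCP segment = 213 + 32 = 245 B
IP packet = 245 + 24 = 269 B
Ethernet frame = 269 + 14 + 4 = 287 B
Efficiency = app / frame = 213 / 287 = 0.742160 = 74.2160% -> 74.22% (2 dp)

287, 74.22


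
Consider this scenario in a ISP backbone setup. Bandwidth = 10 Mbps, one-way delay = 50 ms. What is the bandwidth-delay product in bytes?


Given: bandwidth = 10 Mbps, delay = 50 ms
BDP in bits = 10 * 10^6 * 50 / 1000
BDP in bits = 500000
BDP in bytes = 500000 / 8 = 62500

62500


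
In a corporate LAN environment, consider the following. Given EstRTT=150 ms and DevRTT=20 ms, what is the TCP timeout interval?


Given: EstRTT = 150 ms, DevRTT = 20 ms
Timeout = EstRTT + 4 * DevRTT
4 * DevRTT = 4 * 20 = 80
Timeout = 150 + 80 = 230 ms

230


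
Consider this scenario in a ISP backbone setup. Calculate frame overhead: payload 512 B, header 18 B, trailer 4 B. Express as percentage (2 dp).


Given: payload = 512 B, header = 18 B, trailer = 4 B
Overhead bytes = header + trailer = 18 + 4 = 22
Total frame = payload + overhead = 512 + 22 = 534
Overhead % = 22 / 534 * 100 = 4.1199% -> 4.12% (2 dp)

4.12


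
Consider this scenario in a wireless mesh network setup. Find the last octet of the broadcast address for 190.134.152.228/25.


Given: IP = 190.134.152.228, prefix = /25
Host bits = 32 - 25 = 7
Network last octet = 228 AND mask = 128
Host part size = 2^7 - 1 = 127
Broadcast last octet = 128 OR 127 = 255

255


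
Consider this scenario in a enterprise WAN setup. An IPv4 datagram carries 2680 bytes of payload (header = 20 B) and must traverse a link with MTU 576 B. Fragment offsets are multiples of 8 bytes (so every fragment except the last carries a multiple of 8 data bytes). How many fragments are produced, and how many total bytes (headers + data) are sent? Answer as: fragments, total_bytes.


Max data per non-final fragment = floor((MTU - header)/8)*8 = floor((576 - 20)/8)*8 = floor(556/8)*8 = 552 B
Final fragment needs no 8-byte alignment: it can carry up to MTU - header = 556 B
Non-final fragments needed = ceil((payload - 556) / 552) = ceil(2124/552) = ceil(3.8478) = 4
Number of fragments = 4 + 1 = 5
Fragment sizes (data): 4 * 552 B + 472 B (last, 472 <= 556 OK)
Total bytes sent = payload + n_frags * header = 2680 + 5*20 = 2680 + 100 = 2780 B

5, 2780


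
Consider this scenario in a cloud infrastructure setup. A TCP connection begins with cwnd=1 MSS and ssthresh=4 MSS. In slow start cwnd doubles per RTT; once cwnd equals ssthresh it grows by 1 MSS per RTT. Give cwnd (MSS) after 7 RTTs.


RTT 0: cwnd = 1 MSS (initial)
RTT 1: cwnd = 2 MSS (slow start, doubled)
RTT 2: cwnd = 4 MSS (slow start, doubled)
RTT 3: cwnd = 5 MSS (congestion avoidance, +1)
RTT 4: cwnd = 6 MSS (congestion avoidance, +1)
RTT 5: cwnd = 7 MSS (congestion avoidance, +1)
RTT 6: cwnd = 8 MSS (congestion avoidance, +1)
RTT 7: cwnd = 9 MSS (congestion avoidance, +1)

9


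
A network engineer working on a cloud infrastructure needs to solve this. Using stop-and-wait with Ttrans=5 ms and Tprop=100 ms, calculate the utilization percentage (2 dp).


Given: Ttrans = 5 ms, Tprop = 100 ms
RTT = 2 * Tprop = 2 * 100 = 200 ms
U = Ttrans / (Ttrans + RTT)
U = 5 / (5 + 200)
U = 5 / 205 = 0.02439
U% = 2.44%

2.44


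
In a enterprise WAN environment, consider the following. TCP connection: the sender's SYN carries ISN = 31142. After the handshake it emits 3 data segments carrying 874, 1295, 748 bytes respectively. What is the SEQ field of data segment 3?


The SYN occupies sequence number ISN = 31142, so the first data byte is ISN + 1 = 31143.
SEQ of data segment i = (ISN + 1) + sum of payload sizes of segments 1..i-1.
Segment 1: SEQ = 31143, payload = 874 bytes
Segment 2: SEQ = 32017, payload = 1295 bytes
Segment 3: SEQ = 33312, payload = 748 bytes
SEQ of segment 3 = 31143 + 874 + 1295 = 33312

33312


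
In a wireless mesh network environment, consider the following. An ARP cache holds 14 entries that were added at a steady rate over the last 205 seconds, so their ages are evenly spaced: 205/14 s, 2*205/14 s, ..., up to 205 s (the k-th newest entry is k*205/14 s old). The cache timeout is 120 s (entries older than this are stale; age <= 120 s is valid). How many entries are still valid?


Ages are k * 205/14 s for k = 1..14 (spacing = 14.6429 s).
Entry k is valid iff k * 205/14 <= 120 iff k <= 14 * 120 / 205 = 8.1951
n_valid = floor(8.1951) = 8
(n_stale = 14 - 8 = 6)

8


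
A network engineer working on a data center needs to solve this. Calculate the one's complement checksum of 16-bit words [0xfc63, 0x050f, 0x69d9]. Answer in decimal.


Given words: [0xfc63, 0x050f, 0x69d9]
Step 1: Sum all words
Raw sum = 64611 + 1295 + 27097 = 93003
Step 2: Fold carry: (27467 + 1) = 27468
One's complement = ~27468 & 0xFFFF = 38067

38067


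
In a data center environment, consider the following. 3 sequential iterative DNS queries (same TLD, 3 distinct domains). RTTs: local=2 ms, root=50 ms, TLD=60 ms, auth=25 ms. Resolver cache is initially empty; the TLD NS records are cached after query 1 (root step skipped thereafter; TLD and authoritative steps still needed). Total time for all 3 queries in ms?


Lookup 1 (cold cache): local + root + TLD + auth = 2 + 50 + 60 + 25 = 137 ms
Lookups 2..3 (TLD NS cached -> skip root; new domain -> still ask TLD and auth): local + TLD + auth = 2 + 60 + 25 = 87 ms each
Remaining 2 lookups: 2 * 87 = 174 ms
Total = 137 + 174 = 311 ms

311


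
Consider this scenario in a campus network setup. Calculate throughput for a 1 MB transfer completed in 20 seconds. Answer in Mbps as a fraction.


Given: file = 1 MB, time = 20 s
File in Mb = 1 * 8 = 8 Mb
Throughput = 8 / 20 Mbps
Throughput = 2/5 Mbps

2/5


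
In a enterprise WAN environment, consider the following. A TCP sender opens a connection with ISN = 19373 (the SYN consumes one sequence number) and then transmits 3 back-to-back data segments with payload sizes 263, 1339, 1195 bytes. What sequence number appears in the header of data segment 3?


The SYN occupies sequence number ISN = 19373, so the first data byte is ISN + 1 = 19374.
SEQ of data segment i = (ISN + 1) + sum of payload sizes of segments 1..i-1.
Segment 1: SEQ = 19374, payload = 263 bytes
Segment 2: SEQ = 19637, payload = 1339 bytes
Segment 3: SEQ = 20976, payload = 1195 bytes
SEQ of segment 3 = 19374 + 263 + 1339 = 20976

20976


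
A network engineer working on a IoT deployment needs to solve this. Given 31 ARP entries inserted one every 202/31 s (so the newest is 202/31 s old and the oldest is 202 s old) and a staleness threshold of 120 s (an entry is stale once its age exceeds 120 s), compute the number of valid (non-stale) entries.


Ages are k * 202/31 s for k = 1..31 (spacing = 6.5161 s).
Entry k is valid iff k * 202/31 <= 120 iff k <= 31 * 120 / 202 = 18.4158
n_valid = floor(18.4158) = 18
(n_stale = 31 - 18 = 13)

18


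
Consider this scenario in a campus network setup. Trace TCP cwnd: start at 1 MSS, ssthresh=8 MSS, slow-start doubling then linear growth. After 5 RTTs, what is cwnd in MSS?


RTT 0: cwnd = 1 MSS (initial)
RTT 1: cwnd = 2 MSS (slow start, doubled)
RTT 2: cwnd = 4 MSS (slow start, doubled)
RTT 3: cwnd = 8 MSS (slow start, doubled)
RTT 4: cwnd = 9 MSS (congestion avoidance, +1)
RTT 5: cwnd = 10 MSS (congestion avoidance, +1)

10


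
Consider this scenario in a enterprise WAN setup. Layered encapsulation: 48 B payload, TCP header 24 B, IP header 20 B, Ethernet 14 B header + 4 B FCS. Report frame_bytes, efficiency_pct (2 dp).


TCP segment = 48 + 24 = 72 B
IP packet = 72 + 20 = 92 B
Ethernet frame = 92 + 14 + 4 = 110 B
Efficiency = app / frame = 48 / 110 = 0.436364 = 43.6364% -> 43.64% (2 dp)

110, 43.64


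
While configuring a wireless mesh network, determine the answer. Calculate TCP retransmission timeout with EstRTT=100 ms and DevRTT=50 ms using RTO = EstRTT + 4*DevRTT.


Given: EstRTT = 100 ms, DevRTT = 50 ms
Timeout = EstRTT + 4 * DevRTT
4 * DevRTT = 4 * 50 = 200
Timeout = 100 + 200 = 300 ms

300


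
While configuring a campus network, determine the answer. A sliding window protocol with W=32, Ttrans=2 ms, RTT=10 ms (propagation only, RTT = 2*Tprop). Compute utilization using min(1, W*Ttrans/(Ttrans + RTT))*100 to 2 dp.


Given: W = 32, Ttrans = 2 ms, RTT = 10 ms (= 2 * Tprop, Tprop = 5 ms)
Cycle time = Ttrans + RTT = 2 + 10 = 12 ms (first packet sent until its ACK returns)
W * Ttrans = 32 * 2 = 64 ms of sending per cycle
W * Ttrans / (Ttrans + RTT) = 64 / 12 = 5.333333
U = min(1, 5.333333) = 1.000000
U% = 100.00%

100.00


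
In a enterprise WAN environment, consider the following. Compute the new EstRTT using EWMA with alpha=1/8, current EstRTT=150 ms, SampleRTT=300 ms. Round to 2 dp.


Given: EstRTT = 150 ms, SampleRTT = 300 ms, alpha = 1/8
New EstRTT = (1 - alpha) * EstRTT + alpha * SampleRTT
(7/8) * 150 = 131.25
(1/8) * 300 = 37.5
New EstRTT = 131.25 + 37.5 = 168.75 ms -> 168.75 ms (2 dp)

168.75


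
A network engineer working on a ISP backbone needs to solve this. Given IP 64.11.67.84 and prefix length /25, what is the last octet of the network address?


Given: IP = 64.11.67.84, prefix = /25
Subnet mask = 255.255.255.128
Last octet of IP: 84
Last octet of mask: 128
Network last octet = 84 AND 128 = 0

0


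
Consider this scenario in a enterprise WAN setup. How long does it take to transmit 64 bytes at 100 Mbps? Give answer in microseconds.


Given: packet = 64 bytes, bandwidth = 100 Mbps
Packet in bits = 64 * 8 = 512 bits
Bandwidth = 100 * 10^6 = 100000000 bps
Time = 512 / 100000000 seconds
Time in us = 512 * 10^6 / 100000000 = 5.12

5.12


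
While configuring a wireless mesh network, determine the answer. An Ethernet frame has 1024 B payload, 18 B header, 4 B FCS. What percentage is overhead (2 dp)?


Given: payload = 1024 B, header = 18 B, trailer = 4 B
Overhead bytes = header + trailer = 18 + 4 = 22
Total frame = payload + overhead = 1024 + 22 = 1046
Overhead % = 22 / 1046 * 100 = 2.1033% -> 2.10% (2 dp)

2.10


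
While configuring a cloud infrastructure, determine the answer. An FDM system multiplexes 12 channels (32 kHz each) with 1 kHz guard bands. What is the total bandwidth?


Given: 12 channels, 32 kHz each, guard = 1 kHz
Channel bandwidth = 12 * 32 = 384 kHz
Guard bands = 11 gaps * 1 kHz = 11 kHz
Total = 384 + 11 = 395 kHz

395


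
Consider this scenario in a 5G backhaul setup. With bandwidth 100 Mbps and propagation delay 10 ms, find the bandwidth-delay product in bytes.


Given: bandwidth = 100 Mbps, delay = 10 ms
BDP in bits = 100 * 10^6 * 10 / 1000
BDP in bits = 1000000
BDP in bytes = 1000000 / 8 = 125000

125000


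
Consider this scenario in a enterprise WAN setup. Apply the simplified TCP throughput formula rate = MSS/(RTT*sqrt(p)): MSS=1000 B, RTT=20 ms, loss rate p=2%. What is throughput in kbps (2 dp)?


Given: MSS = 1000 bytes, RTT = 20 ms, loss = 2%
RTT in seconds = 20 / 1000 = 0.02
Loss rate = 2% = 0.02
sqrt(loss) = sqrt(0.02) = 0.141421356237
Throughput (bytes/s) = 1000 / (0.02 * 0.141421356237) = 353553.3906
Throughput (kbps) = 353553.3906 * 8 / 1000 = 2828.427125 -> 2828.43 kbps (2 dp)

2828.43


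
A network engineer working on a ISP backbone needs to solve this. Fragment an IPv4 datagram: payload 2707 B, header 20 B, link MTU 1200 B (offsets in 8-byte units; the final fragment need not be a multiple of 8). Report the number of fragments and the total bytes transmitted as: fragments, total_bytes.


Max data per non-final fragment = floor((MTU - header)/8)*8 = floor((1200 - 20)/8)*8 = floor(1180/8)*8 = 1176 B
Final fragment needs no 8-byte alignment: it can carry up to MTU - header = 1180 B
Non-final fragments needed = ceil((payload - 1180) / 1176) = ceil(1527/1176) = ceil(1.2985) = 2
Number of fragments = 2 + 1 = 3
Fragment sizes (data): 2 * 1176 B + 355 B (last, 355 <= 1180 OK)
Total bytes sent = payload + n_frags * header = 2707 + 3*20 = 2707 + 60 = 2767 B

3, 2767


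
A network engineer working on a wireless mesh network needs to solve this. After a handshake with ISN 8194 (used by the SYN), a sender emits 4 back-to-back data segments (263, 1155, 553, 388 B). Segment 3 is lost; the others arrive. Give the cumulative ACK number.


SYN uses sequence number 8194; first data byte = ISN + 1 = 8195.
Segment 1: SEQ = 8195, len = 263 B, covers [8195, 8457]
Segment 2: SEQ = 8458, len = 1155 B, covers [8458, 9612]
Segment 3: SEQ = 9613, len = 553 B, covers [9613, 10165] [LOST]
Segment 4: SEQ = 10166, len = 388 B, covers [10166, 10553]
In-order data received: bytes [8195, 9612] (segments 1..2).
Segment 3 missing -> gap begins at byte 9613; later segments buffered out of order.
Cumulative ACK = next expected in-order byte = 8195 + 263 + 1155 = 9613

9613


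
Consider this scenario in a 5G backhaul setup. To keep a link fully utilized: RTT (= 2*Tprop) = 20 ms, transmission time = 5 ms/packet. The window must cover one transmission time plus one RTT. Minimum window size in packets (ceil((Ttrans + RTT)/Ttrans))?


Given: Ttrans = 5 ms, RTT = 20 ms (= 2 * Tprop, Tprop = 10 ms)
Time until first ACK returns = Ttrans + RTT = 5 + 20 = 25 ms
Need W * Ttrans >= Ttrans + RTT  ->  W >= (Ttrans + RTT) / Ttrans
(Ttrans + RTT) / Ttrans = 25 / 5 = 5
W_min = ceil(5) = 5

5


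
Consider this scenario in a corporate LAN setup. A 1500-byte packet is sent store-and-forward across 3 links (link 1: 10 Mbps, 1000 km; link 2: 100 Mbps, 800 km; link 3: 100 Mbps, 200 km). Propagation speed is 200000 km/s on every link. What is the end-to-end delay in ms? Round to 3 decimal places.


Packet = 1500 bytes = 12000 bits. Store-and-forward: sum (t_trans + t_prop) per link.
Link 1: t_trans = 12000/(10*10^6) s = 1.2000 ms; t_prop = 1000/200000 s = 5.0000 ms; subtotal = 6.2000 ms
Link 2: t_trans = 12000/(100*10^6) s = 0.1200 ms; t_prop = 800/200000 s = 4.0000 ms; subtotal = 4.1200 ms
Link 3: t_trans = 12000/(100*10^6) s = 0.1200 ms; t_prop = 200/200000 s = 1.0000 ms; subtotal = 1.1200 ms
End-to-end = 6.2000 + 4.1200 + 1.1200 = 11.4400 ms -> 11.440 ms (3 dp)

11.440


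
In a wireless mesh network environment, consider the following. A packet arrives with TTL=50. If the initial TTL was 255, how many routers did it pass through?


Given: initial TTL = 255, received TTL = 50
Hops = initial TTL - received TTL
Hops = 255 - 50 = 205

205


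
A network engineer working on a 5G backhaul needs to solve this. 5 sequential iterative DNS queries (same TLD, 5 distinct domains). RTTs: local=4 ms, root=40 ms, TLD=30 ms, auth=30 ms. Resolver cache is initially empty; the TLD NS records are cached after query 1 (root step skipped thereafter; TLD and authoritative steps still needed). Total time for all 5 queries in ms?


Lookup 1 (cold cache): local + root + TLD + auth = 4 + 40 + 30 + 30 = 104 ms
Lookups 2..5 (TLD NS cached -> skip root; new domain -> still ask TLD and auth): local + TLD + auth = 4 + 30 + 30 = 64 ms each
Remaining 4 lookups: 4 * 64 = 256 ms
Total = 104 + 256 = 360 ms

360


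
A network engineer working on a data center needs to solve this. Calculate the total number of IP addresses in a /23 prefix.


Given: CIDR prefix /23
Host bits = 32 - 23 = 9
Total addresses = 2^9 = 512

512


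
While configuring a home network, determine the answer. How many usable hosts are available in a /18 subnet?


Given: subnet mask /18
Host bits = 32 - 18 = 14
Total addresses = 2^14 = 16384
Usable hosts = 16384 - 2 (network + broadcast) = 16382

16382


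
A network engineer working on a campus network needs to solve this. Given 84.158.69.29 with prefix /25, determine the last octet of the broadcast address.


Given: IP = 84.158.69.29, prefix = /25
Host bits = 32 - 25 = 7
Network last octet = 29 AND mask = 0
Host part size = 2^7 - 1 = 127
Broadcast last octet = 0 OR 127 = 127

127


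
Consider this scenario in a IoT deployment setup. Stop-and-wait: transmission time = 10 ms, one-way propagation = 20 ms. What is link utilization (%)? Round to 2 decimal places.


Given: Ttrans = 10 ms, Tprop = 20 ms
RTT = 2 * Tprop = 2 * 20 = 40 ms
U = Ttrans / (Ttrans + RTT)
U = 10 / (10 + 40)
U = 10 / 50 = 0.2
U% = 20.00%

20.00


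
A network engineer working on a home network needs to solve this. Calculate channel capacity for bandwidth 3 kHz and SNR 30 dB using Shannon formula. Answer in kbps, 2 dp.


Given: B = 3 kHz, SNR = 30 dB
SNR linear = 10^(30/10) = 1000
1 + SNR = 1001
log2(1001) = 9.9672262588
C = 3 * 1000 * 9.9672262588 = 29901.6788 bps
C = 29.901679 kbps -> 29.90 kbps (2 dp)

29.90


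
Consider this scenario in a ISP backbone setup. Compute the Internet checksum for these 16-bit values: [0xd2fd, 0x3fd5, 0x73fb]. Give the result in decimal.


Given words: [0xd2fd, 0x3fd5, 0x73fb]
Step 1: Sum all words
Raw sum = 54013 + 16341 + 29691 = 100045
Step 2: Fold carry: (34509 + 1) = 34510
One's complement = ~34510 & 0xFFFF = 31025

31025


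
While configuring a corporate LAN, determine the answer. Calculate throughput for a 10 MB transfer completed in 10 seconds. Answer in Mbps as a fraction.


Given: file = 10 MB, time = 10 s
File in Mb = 10 * 8 = 80 Mb
Throughput = 80 / 10 Mbps
Throughput = 8 Mbps

8


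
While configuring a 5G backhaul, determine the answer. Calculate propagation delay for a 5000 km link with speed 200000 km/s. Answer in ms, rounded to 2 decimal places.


Given: distance = 5000 km, speed = 200000 km/s
Delay = distance / speed = 5000 / 200000 seconds
Delay in ms = 5000 * 1000 / 200000
Delay = 25.0000 ms
Rounded to 2 dp = 25.00 ms

25.00


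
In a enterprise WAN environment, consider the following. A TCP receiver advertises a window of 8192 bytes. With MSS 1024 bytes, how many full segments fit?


Given: RWND = 8192 bytes, MSS = 1024 bytes
Full segments = floor(RWND / MSS)
Full segments = floor(8192 / 1024)
Full segments = floor(8.0) = 8

8


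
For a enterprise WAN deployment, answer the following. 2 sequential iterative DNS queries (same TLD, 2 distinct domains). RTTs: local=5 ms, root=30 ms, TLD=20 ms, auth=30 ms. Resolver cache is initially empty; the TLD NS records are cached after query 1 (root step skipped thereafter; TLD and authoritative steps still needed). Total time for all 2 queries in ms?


Lookup 1 (cold cache): local + root + TLD + auth = 5 + 30 + 20 + 30 = 85 ms
Lookups 2..2 (TLD NS cached -> skip root; new domain -> still ask TLD and auth): local + TLD + auth = 5 + 20 + 30 = 55 ms each
Remaining 1 lookups: 1 * 55 = 55 ms
Total = 85 + 55 = 140 ms

140


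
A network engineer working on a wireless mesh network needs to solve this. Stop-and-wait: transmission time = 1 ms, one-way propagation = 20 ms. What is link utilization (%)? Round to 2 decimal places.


Given: Ttrans = 1 ms, Tprop = 20 ms
RTT = 2 * Tprop = 2 * 20 = 40 ms
U = Ttrans / (Ttrans + RTT)
U = 1 / (1 + 40)
U = 1 / 41 = 0.02439
U% = 2.44%

2.44


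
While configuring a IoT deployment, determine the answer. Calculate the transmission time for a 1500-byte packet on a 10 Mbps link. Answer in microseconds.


Given: packet = 1500 bytes, bandwidth = 10 Mbps
Packet in bits = 1500 * 8 = 12000 bits
Bandwidth = 10 * 10^6 = 10000000 bps
Time = 12000 / 10000000 seconds
Time in us = 12000 * 10^6 / 10000000 = 1200

1200


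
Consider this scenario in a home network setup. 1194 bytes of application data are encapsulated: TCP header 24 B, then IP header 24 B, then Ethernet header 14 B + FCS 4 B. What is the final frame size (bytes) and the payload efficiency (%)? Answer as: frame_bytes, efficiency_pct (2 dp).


TCP segment = 1194 + 24 = 1218 B
IP packet = 1218 + 24 = 1242 B
Ethernet frame = 1242 + 14 + 4 = 1260 B
Efficiency = app / frame = 1194 / 1260 = 0.947619 = 94.7619% -> 94.76% (2 dp)

1260, 94.76


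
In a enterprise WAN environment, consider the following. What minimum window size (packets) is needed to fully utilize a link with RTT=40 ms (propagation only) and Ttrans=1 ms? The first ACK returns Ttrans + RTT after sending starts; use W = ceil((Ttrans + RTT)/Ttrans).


Given: Ttrans = 1 ms, RTT = 40 ms (= 2 * Tprop, Tprop = 20 ms)
Time until first ACK returns = Ttrans + RTT = 1 + 40 = 41 ms
Need W * Ttrans >= Ttrans + RTT  ->  W >= (Ttrans + RTT) / Ttrans
(Ttrans + RTT) / Ttrans = 41 / 1 = 41
W_min = ceil(41) = 41

41


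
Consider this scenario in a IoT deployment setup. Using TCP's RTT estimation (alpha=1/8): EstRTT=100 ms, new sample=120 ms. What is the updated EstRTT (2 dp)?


Given: EstRTT = 100 ms, SampleRTT = 120 ms, alpha = 1/8
New EstRTT = (1 - alpha) * EstRTT + alpha * SampleRTT
(7/8) * 100 = 87.5
(1/8) * 120 = 15
New EstRTT = 87.5 + 15 = 102.5 ms -> 102.50 ms (2 dp)

102.50


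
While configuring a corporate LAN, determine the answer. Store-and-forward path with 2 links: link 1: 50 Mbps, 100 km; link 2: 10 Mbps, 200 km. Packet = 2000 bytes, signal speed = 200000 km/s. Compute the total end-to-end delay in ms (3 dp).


Packet = 2000 bytes = 16000 bits. Store-and-forward: sum (t_trans + t_prop) per link.
Link 1: t_trans = 16000/(50*10^6) s = 0.3200 ms; t_prop = 100/200000 s = 0.5000 ms; subtotal = 0.8200 ms
Link 2: t_trans = 16000/(10*10^6) s = 1.6000 ms; t_prop = 200/200000 s = 1.0000 ms; subtotal = 2.6000 ms
End-to-end = 0.8200 + 2.6000 = 3.4200 ms -> 3.420 ms (3 dp)

3.420


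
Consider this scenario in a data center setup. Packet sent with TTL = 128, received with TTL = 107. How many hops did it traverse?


Given: initial TTL = 128, received TTL = 107
Hops = initial TTL - received TTL
Hops = 128 - 107 = 21

21


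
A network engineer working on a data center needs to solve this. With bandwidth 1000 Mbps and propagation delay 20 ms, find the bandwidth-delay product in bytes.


Given: bandwidth = 1000 Mbps, delay = 20 ms
BDP in bits = 1000 * 10^6 * 20 / 1000
BDP in bits = 20000000
BDP in bytes = 20000000 / 8 = 2500000

2500000


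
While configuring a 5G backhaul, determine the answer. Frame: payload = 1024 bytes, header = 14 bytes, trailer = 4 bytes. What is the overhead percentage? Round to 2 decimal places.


Given: payload = 1024 B, header = 14 B, trailer = 4 B
Overhead bytes = header + trailer = 14 + 4 = 18
Total frame = payload + overhead = 1024 + 18 = 1042
Overhead % = 18 / 1042 * 100 = 1.7274% -> 1.73% (2 dp)

1.73


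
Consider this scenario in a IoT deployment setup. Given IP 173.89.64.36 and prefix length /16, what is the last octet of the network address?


Given: IP = 173.89.64.36, prefix = /16
Subnet mask = 255.255.0.0
Last octet of IP: 36
Last octet of mask: 0
Network last octet = 36 AND 0 = 0

0


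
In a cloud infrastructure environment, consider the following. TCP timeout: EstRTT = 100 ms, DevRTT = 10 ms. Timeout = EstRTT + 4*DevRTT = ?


Given: EstRTT = 100 ms, DevRTT = 10 ms
Timeout = EstRTT + 4 * DevRTT
4 * DevRTT = 4 * 10 = 40
Timeout = 100 + 40 = 140 ms

140


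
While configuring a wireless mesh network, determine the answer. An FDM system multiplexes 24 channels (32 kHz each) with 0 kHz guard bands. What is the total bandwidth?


Given: 24 channels, 32 kHz each, guard = 0 kHz
Channel bandwidth = 24 * 32 = 768 kHz
Guard bands = 23 gaps * 0 kHz = 0 kHz
Total = 768 + 0 = 768 kHz

768


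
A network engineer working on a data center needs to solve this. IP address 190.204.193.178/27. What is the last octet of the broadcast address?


Given: IP = 190.204.193.178, prefix = /27
Host bits = 32 - 27 = 5
Network last octet = 178 AND mask = 160
Host part size = 2^5 - 1 = 31
Broadcast last octet = 160 OR 31 = 191

191


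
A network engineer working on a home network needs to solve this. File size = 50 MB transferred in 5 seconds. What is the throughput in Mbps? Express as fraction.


Given: file = 50 MB, time = 5 s
File in Mb = 50 * 8 = 400 Mb
Throughput = 400 / 5 Mbps
Throughput = 80 Mbps

80


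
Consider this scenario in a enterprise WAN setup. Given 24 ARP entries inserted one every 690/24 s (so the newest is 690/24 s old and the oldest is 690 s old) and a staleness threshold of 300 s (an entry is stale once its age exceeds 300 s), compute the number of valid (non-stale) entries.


Ages are k * 690/24 s for k = 1..24 (spacing = 28.7500 s).
Entry k is valid iff k * 690/24 <= 300 iff k <= 24 * 300 / 690 = 10.4348
n_valid = floor(10.4348) = 10
(n_stale = 24 - 10 = 14)

10


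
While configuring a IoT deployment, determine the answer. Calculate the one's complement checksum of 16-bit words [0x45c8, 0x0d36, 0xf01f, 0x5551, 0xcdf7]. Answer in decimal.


Given words: [0x45c8, 0x0d36, 0xf01f, 0x5551, 0xcdf7]
Step 1: Sum all words
Raw sum = 17864 + 3382 + 61471 + 21841 + 52727 = 157285
Step 2: Fold carry: (26213 + 2) = 26215
One's complement = ~26215 & 0xFFFF = 39320

39320


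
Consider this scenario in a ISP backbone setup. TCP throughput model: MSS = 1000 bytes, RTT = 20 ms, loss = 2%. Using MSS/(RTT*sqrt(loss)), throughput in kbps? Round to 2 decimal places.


Given: MSS = 1000 bytes, RTT = 20 ms, loss = 2%
RTT in seconds = 20 / 1000 = 0.02
Loss rate = 2% = 0.02
sqrt(loss) = sqrt(0.02) = 0.141421356237
Throughput (bytes/s) = 1000 / (0.02 * 0.141421356237) = 353553.3906
Throughput (kbps) = 353553.3906 * 8 / 1000 = 2828.427125 -> 2828.43 kbps (2 dp)

2828.43


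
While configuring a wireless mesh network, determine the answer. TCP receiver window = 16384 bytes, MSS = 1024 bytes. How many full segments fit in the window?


Given: RWND = 16384 bytes, MSS = 1024 bytes
Full segments = floor(RWND / MSS)
Full segments = floor(16384 / 1024)
Full segments = floor(16.0) = 16

16


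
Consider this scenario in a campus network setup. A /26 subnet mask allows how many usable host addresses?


Given: subnet mask /26
Host bits = 32 - 26 = 6
Total addresses = 2^6 = 64
Usable hosts = 64 - 2 (network + broadcast) = 62

62


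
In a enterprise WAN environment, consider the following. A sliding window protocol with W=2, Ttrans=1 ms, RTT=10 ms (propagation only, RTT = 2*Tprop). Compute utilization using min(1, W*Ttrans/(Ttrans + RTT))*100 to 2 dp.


Given: W = 2, Ttrans = 1 ms, RTT = 10 ms (= 2 * Tprop, Tprop = 5 ms)
Cycle time = Ttrans + RTT = 1 + 10 = 11 ms (first packet sent until its ACK returns)
W * Ttrans = 2 * 1 = 2 ms of sending per cycle
W * Ttrans / (Ttrans + RTT) = 2 / 11 = 0.181818
U = min(1, 0.181818) = 0.181818
U% = 18.18%

18.18


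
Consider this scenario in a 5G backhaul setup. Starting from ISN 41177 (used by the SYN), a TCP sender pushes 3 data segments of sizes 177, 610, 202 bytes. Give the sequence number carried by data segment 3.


The SYN occupies sequence number ISN = 41177, so the first data byte is ISN + 1 = 41178.
SEQ of data segment i = (ISN + 1) + sum of payload sizes of segments 1..i-1.
Segment 1: SEQ = 41178, payload = 177 bytes
Segment 2: SEQ = 41355, payload = 610 bytes
Segment 3: SEQ = 41965, payload = 202 bytes
SEQ of segment 3 = 41178 + 177 + 610 = 41965

41965


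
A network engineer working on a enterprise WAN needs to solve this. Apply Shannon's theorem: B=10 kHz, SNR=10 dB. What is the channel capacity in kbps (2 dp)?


Given: B = 10 kHz, SNR = 10 dB
SNR linear = 10^(10/10) = 10
1 + SNR = 11
log2(11) = 3.4594316186
C = 10 * 1000 * 3.4594316186 = 34594.3162 bps
C = 34.594316 kbps -> 34.59 kbps (2 dp)

34.59


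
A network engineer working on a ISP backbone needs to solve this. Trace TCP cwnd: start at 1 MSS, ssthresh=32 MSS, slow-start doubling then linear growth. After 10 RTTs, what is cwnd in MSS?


RTT 0: cwnd = 1 MSS (initial)
RTT 1: cwnd = 2 MSS (slow start, doubled)
RTT 2: cwnd = 4 MSS (slow start, doubled)
RTT 3: cwnd = 8 MSS (slow start, doubled)
RTT 4: cwnd = 16 MSS (slow start, doubled)
RTT 5: cwnd = 32 MSS (slow start, doubled)
RTT 6: cwnd = 33 MSS (congestion avoidance, +1)
RTT 7: cwnd = 34 MSS (congestion avoidance, +1)
RTT 8: cwnd = 35 MSS (congestion avoidance, +1)
RTT 9: cwnd = 36 MSS (congestion avoidance, +1)
RTT 10: cwnd = 37 MSS (congestion avoidance, +1)

37


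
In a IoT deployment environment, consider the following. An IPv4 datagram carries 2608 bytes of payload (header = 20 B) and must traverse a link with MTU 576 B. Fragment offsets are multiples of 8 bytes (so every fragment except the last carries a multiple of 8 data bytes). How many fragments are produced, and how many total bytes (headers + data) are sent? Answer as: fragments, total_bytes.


Max data per non-final fragment = floor((MTU - header)/8)*8 = floor((576 - 20)/8)*8 = floor(556/8)*8 = 552 B
Final fragment needs no 8-byte alignment: it can carry up to MTU - header = 556 B
Non-final fragments needed = ceil((payload - 556) / 552) = ceil(2052/552) = ceil(3.7174) = 4
Number of fragments = 4 + 1 = 5
Fragment sizes (data): 4 * 552 B + 400 B (last, 400 <= 556 OK)
Total bytes sent = payload + n_frags * header = 2608 + 5*20 = 2608 + 100 = 2708 B

5, 2708
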